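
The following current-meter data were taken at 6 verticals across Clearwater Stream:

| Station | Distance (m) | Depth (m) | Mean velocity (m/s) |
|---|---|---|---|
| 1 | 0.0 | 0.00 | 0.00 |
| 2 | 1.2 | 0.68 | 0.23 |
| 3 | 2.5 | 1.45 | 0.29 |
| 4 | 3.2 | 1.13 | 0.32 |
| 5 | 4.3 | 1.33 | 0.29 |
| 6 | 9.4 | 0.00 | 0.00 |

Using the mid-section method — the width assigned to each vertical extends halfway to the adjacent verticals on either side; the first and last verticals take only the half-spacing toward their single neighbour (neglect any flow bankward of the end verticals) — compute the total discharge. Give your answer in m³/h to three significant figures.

w_2 = (2.5 − 0.0)/2 = 1.25 m; q_2 = 0.23 × 0.68 × 1.25 = 0.1955 m³/s
w_3 = (3.2 − 1.2)/2 = 1 m; q_3 = 0.29 × 1.45 × 1 = 0.4205 m³/s
w_4 = (4.3 − 2.5)/2 = 0.9 m; q_4 = 0.32 × 1.13 × 0.9 = 0.3254 m³/s
w_5 = (9.4 − 3.2)/2 = 3.1 m; q_5 = 0.29 × 1.33 × 3.1 = 1.196 m³/s
Stations 1, 6 contribute zero (depth or velocity is 0).
Q = Σ qᵢ = 2.137 m³/s
= 2.137 × 3600 = 7694 m³/h

7690 m³/h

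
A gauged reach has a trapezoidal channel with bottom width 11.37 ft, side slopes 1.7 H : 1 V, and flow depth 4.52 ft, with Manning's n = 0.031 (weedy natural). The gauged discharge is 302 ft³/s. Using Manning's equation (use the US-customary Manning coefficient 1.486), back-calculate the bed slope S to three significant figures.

A = (b + z·y)·y = (11.37 + 1.7×4.52)×4.52 = 86.12 ft²
P = b + 2y√(1+z²) = 11.37 + 2×4.52×√(1+1.7²) = 29.20 ft
R = A/P = 86.12/29.20 = 2.949 ft
S = (Q·n / (1.486·A·R^(2/3)))² = (302×0.031 / (1.486×86.12×2.057))² = 0.001265

0.00127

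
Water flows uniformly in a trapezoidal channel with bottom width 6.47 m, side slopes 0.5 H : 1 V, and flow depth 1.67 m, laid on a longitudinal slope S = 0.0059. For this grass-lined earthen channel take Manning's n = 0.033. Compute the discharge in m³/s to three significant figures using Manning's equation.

32.0 m³/s

A = (b + z·y)·y = (6.47 + 0.5×1.67)×1.67 = 12.20 m²
P = b + 2y√(1+z²) = 6.47 + 2×1.67×√(1+0.5²) = 10.20 m
R = A/P = 12.20/10.20 = 1.196 m
Q = (1/n)·A·R^(2/3)·S^(1/2) = (1/0.033) × 12.20 × 1.196^(2/3) × 0.0059^(1/2) = 31.99 m³/s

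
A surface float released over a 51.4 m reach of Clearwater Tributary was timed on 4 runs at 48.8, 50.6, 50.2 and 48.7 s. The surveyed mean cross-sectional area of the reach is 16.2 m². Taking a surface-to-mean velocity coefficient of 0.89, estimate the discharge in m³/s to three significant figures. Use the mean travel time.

14.9 m³/s

t̄ = (48.8 + 50.6 + 50.2 + 48.7) / 4 = 49.575 s
v_surface = L / t̄ = 51.4 / 49.575 = 1.037 m/s
v_mean = 0.89 × 1.037 = 0.9228 m/s
Q = A × v_mean = 16.2 × 0.9228 = 14.95 m³/s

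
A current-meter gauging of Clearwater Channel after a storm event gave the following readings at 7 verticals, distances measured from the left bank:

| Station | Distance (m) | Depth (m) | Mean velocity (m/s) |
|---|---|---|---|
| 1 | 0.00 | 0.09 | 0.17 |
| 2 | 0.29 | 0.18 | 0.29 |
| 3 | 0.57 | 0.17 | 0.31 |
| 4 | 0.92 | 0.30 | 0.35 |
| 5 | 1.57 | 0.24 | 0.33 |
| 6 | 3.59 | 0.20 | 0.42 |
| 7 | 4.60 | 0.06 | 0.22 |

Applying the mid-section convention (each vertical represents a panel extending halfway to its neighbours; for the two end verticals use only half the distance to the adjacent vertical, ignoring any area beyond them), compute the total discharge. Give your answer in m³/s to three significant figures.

0.326 m³/s

w_1 = (0.29 − 0.00)/2 = 0.145 m; q_1 = 0.17 × 0.09 × 0.145 = 0.002219 m³/s
w_2 = (0.57 − 0.00)/2 = 0.285 m; q_2 = 0.29 × 0.18 × 0.285 = 0.01488 m³/s
w_3 = (0.92 − 0.29)/2 = 0.315 m; q_3 = 0.31 × 0.17 × 0.315 = 0.01660 m³/s
w_4 = (1.57 − 0.57)/2 = 0.5 m; q_4 = 0.35 × 0.30 × 0.5 = 0.05250 m³/s
w_5 = (3.59 − 0.92)/2 = 1.335 m; q_5 = 0.33 × 0.24 × 1.335 = 0.1057 m³/s
w_6 = (4.60 − 1.57)/2 = 1.515 m; q_6 = 0.42 × 0.20 × 1.515 = 0.1273 m³/s
w_7 = (4.60 − 3.59)/2 = 0.505 m; q_7 = 0.22 × 0.06 × 0.505 = 0.006666 m³/s
Q = Σ qᵢ = 0.3259 m³/s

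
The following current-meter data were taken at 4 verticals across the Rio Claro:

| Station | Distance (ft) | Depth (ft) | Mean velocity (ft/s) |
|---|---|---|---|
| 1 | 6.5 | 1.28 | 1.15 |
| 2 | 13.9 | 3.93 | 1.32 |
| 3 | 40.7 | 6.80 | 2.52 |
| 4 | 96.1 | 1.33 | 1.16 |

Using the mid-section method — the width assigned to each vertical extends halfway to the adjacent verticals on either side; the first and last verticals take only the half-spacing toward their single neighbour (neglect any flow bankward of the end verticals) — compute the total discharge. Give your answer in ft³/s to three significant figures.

w_1 = (13.9 − 6.5)/2 = 3.7 ft; q_1 = 1.15 × 1.28 × 3.7 = 5.446 ft³/s
w_2 = (40.7 − 6.5)/2 = 17.1 ft; q_2 = 1.32 × 3.93 × 17.1 = 88.71 ft³/s
w_3 = (96.1 − 13.9)/2 = 41.1 ft; q_3 = 2.52 × 6.80 × 41.1 = 704.3 ft³/s
w_4 = (96.1 − 40.7)/2 = 27.7 ft; q_4 = 1.16 × 1.33 × 27.7 = 42.74 ft³/s
Q = Σ qᵢ = 841.2 ft³/s

841 ft³/s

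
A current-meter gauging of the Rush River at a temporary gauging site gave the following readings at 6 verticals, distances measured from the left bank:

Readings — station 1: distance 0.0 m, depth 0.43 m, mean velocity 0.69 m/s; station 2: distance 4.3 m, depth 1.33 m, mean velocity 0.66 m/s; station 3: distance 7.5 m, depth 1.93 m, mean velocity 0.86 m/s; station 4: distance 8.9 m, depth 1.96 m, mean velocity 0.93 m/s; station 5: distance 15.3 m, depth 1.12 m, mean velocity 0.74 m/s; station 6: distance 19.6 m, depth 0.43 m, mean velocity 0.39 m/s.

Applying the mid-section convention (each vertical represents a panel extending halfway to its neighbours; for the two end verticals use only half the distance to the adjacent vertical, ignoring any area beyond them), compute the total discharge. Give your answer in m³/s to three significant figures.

w_1 = (4.3 − 0.0)/2 = 2.15 m; q_1 = 0.69 × 0.43 × 2.15 = 0.6379 m³/s
w_2 = (7.5 − 0.0)/2 = 3.75 m; q_2 = 0.66 × 1.33 × 3.75 = 3.292 m³/s
w_3 = (8.9 − 4.3)/2 = 2.3 m; q_3 = 0.86 × 1.93 × 2.3 = 3.818 m³/s
w_4 = (15.3 − 7.5)/2 = 3.9 m; q_4 = 0.93 × 1.96 × 3.9 = 7.109 m³/s
w_5 = (19.6 − 8.9)/2 = 5.35 m; q_5 = 0.74 × 1.12 × 5.35 = 4.434 m³/s
w_6 = (19.6 − 15.3)/2 = 2.15 m; q_6 = 0.39 × 0.43 × 2.15 = 0.3606 m³/s
Q = Σ qᵢ = 19.65 m³/s

19.7 m³/s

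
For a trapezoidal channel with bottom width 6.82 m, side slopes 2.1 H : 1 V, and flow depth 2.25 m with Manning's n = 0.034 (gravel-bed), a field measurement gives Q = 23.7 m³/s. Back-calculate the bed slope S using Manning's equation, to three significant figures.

A = (b + z·y)·y = (6.82 + 2.1×2.25)×2.25 = 25.98 m²
P = b + 2y√(1+z²) = 6.82 + 2×2.25×√(1+2.1²) = 17.29 m
R = A/P = 25.98/17.29 = 1.503 m
S = (Q·n / (1·A·R^(2/3)))² = (23.7×0.034 / (1×25.98×1.312))² = 0.0005591

0.000559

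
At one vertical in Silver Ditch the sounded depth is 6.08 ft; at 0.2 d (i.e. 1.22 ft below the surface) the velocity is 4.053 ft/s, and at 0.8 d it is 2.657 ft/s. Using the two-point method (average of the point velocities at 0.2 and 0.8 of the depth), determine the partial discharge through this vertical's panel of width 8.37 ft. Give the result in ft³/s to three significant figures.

171 ft³/s

v̄ = (4.053 + 2.657) / 2 = 3.355 ft/s
q = v̄ × d × w = 3.355 × 6.08 × 8.37 = 170.7 ft³/s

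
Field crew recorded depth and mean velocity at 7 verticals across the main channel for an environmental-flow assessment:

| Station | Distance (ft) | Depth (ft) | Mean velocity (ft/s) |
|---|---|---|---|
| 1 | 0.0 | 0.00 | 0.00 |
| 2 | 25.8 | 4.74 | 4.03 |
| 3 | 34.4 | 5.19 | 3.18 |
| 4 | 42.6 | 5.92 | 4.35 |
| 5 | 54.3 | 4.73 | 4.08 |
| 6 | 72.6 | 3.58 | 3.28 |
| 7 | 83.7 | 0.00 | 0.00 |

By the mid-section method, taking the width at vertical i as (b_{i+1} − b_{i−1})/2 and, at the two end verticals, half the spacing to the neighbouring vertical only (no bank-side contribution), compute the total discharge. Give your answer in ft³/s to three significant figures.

1190 ft³/s

w_2 = (34.4 − 0.0)/2 = 17.2 ft; q_2 = 4.03 × 4.74 × 17.2 = 328.6 ft³/s
w_3 = (42.6 − 25.8)/2 = 8.4 ft; q_3 = 3.18 × 5.19 × 8.4 = 138.6 ft³/s
w_4 = (54.3 − 34.4)/2 = 9.95 ft; q_4 = 4.35 × 5.92 × 9.95 = 256.2 ft³/s
w_5 = (72.6 − 42.6)/2 = 15 ft; q_5 = 4.08 × 4.73 × 15 = 289.5 ft³/s
w_6 = (83.7 − 54.3)/2 = 14.7 ft; q_6 = 3.28 × 3.58 × 14.7 = 172.6 ft³/s
Stations 1, 7 contribute zero (depth or velocity is 0).
Q = Σ qᵢ = 1186 ft³/s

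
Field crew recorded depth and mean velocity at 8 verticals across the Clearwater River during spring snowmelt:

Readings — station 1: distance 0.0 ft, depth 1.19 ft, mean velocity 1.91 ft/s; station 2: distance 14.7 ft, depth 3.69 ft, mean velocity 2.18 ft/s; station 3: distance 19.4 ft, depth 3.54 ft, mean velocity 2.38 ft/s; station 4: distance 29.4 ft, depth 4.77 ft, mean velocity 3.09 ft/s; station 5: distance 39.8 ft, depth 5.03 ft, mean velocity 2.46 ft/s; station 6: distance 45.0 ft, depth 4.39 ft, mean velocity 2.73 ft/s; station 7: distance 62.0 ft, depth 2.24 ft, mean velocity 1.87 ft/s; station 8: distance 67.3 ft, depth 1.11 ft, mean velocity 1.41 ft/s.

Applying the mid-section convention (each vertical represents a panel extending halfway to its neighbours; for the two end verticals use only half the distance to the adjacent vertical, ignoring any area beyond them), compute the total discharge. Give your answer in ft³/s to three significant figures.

587 ft³/s

w_1 = (14.7 − 0.0)/2 = 7.35 ft; q_1 = 1.91 × 1.19 × 7.35 = 16.71 ft³/s
w_2 = (19.4 − 0.0)/2 = 9.7 ft; q_2 = 2.18 × 3.69 × 9.7 = 78.03 ft³/s
w_3 = (29.4 − 14.7)/2 = 7.35 ft; q_3 = 2.38 × 3.54 × 7.35 = 61.93 ft³/s
w_4 = (39.8 − 19.4)/2 = 10.2 ft; q_4 = 3.09 × 4.77 × 10.2 = 150.3 ft³/s
w_5 = (45.0 − 29.4)/2 = 7.8 ft; q_5 = 2.46 × 5.03 × 7.8 = 96.52 ft³/s
w_6 = (62.0 − 39.8)/2 = 11.1 ft; q_6 = 2.73 × 4.39 × 11.1 = 133.0 ft³/s
w_7 = (67.3 − 45.0)/2 = 11.15 ft; q_7 = 1.87 × 2.24 × 11.15 = 46.71 ft³/s
w_8 = (67.3 − 62.0)/2 = 2.65 ft; q_8 = 1.41 × 1.11 × 2.65 = 4.148 ft³/s
Q = Σ qᵢ = 587.4 ft³/s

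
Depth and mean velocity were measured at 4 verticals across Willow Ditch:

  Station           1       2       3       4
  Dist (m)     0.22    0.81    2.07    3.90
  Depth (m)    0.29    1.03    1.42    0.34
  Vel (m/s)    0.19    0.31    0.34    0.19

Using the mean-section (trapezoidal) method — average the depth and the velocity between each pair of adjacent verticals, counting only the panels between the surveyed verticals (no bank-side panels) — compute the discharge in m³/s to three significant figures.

Panel 1-2: Δb = 0.59 m, d̄ = (0.29+1.03)/2 = 0.66, v̄ = (0.19+0.31)/2 = 0.25 → q = 0.59×0.66×0.25 = 0.09735 m³/s
Panel 2-3: Δb = 1.26 m, d̄ = (1.03+1.42)/2 = 1.225, v̄ = (0.31+0.34)/2 = 0.325 → q = 1.26×1.225×0.325 = 0.5016 m³/s
Panel 3-4: Δb = 1.83 m, d̄ = (1.42+0.34)/2 = 0.88, v̄ = (0.34+0.19)/2 = 0.265 → q = 1.83×0.88×0.265 = 0.4268 m³/s
Q = Σ q = 1.026 m³/s

1.03 m³/s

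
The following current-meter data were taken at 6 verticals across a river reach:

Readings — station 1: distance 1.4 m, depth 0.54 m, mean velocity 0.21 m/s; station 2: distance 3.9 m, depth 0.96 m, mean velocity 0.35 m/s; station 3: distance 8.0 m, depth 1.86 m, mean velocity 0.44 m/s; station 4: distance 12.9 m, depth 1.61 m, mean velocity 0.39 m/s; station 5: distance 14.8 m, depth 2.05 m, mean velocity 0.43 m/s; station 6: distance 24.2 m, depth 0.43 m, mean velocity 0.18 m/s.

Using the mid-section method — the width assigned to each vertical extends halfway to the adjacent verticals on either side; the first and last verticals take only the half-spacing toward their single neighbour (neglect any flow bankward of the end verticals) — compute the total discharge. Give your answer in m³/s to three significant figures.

w_1 = (3.9 − 1.4)/2 = 1.25 m; q_1 = 0.21 × 0.54 × 1.25 = 0.1418 m³/s
w_2 = (8.0 − 1.4)/2 = 3.3 m; q_2 = 0.35 × 0.96 × 3.3 = 1.109 m³/s
w_3 = (12.9 − 3.9)/2 = 4.5 m; q_3 = 0.44 × 1.86 × 4.5 = 3.683 m³/s
w_4 = (14.8 − 8.0)/2 = 3.4 m; q_4 = 0.39 × 1.61 × 3.4 = 2.135 m³/s
w_5 = (24.2 − 12.9)/2 = 5.65 m; q_5 = 0.43 × 2.05 × 5.65 = 4.980 m³/s
w_6 = (24.2 − 14.8)/2 = 4.7 m; q_6 = 0.18 × 0.43 × 4.7 = 0.3638 m³/s
Q = Σ qᵢ = 12.41 m³/s

12.4 m³/s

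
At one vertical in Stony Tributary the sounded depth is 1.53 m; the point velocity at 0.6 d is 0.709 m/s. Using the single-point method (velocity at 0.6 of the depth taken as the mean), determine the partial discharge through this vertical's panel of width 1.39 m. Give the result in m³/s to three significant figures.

v̄ = v₀.₆ = 0.709 m/s
q = v̄ × d × w = 0.7090 × 1.53 × 1.39 = 1.508 m³/s

1.51 m³/s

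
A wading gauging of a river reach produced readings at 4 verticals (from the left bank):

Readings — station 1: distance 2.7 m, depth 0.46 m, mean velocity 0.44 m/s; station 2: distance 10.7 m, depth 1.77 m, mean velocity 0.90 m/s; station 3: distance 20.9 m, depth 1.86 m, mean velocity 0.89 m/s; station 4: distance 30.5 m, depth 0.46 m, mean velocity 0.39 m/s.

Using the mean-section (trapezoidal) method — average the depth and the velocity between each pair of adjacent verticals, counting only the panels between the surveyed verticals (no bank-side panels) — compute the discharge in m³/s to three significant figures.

29.7 m³/s

Panel 1-2: Δb = 8 m, d̄ = (0.46+1.77)/2 = 1.115, v̄ = (0.44+0.90)/2 = 0.67 → q = 8×1.115×0.67 = 5.976 m³/s
Panel 2-3: Δb = 10.2 m, d̄ = (1.77+1.86)/2 = 1.815, v̄ = (0.90+0.89)/2 = 0.895 → q = 10.2×1.815×0.895 = 16.57 m³/s
Panel 3-4: Δb = 9.6 m, d̄ = (1.86+0.46)/2 = 1.16, v̄ = (0.89+0.39)/2 = 0.64 → q = 9.6×1.16×0.64 = 7.127 m³/s
Q = Σ q = 29.67 m³/s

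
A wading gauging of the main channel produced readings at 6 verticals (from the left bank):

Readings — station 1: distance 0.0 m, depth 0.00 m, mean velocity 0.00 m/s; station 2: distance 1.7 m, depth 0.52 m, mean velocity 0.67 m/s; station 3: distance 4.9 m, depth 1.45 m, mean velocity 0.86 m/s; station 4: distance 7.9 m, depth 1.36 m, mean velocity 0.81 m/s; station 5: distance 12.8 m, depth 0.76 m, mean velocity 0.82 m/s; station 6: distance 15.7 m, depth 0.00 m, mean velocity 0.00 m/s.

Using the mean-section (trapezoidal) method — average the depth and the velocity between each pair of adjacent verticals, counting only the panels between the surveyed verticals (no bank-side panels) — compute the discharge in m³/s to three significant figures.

Panel 1-2: Δb = 1.7 m, d̄ = (0.00+0.52)/2 = 0.26, v̄ = (0.00+0.67)/2 = 0.335 → q = 1.7×0.26×0.335 = 0.1481 m³/s
Panel 2-3: Δb = 3.2 m, d̄ = (0.52+1.45)/2 = 0.985, v̄ = (0.67+0.86)/2 = 0.765 → q = 3.2×0.985×0.765 = 2.411 m³/s
Panel 3-4: Δb = 3 m, d̄ = (1.45+1.36)/2 = 1.405, v̄ = (0.86+0.81)/2 = 0.835 → q = 3×1.405×0.835 = 3.520 m³/s
Panel 4-5: Δb = 4.9 m, d̄ = (1.36+0.76)/2 = 1.06, v̄ = (0.81+0.82)/2 = 0.815 → q = 4.9×1.06×0.815 = 4.233 m³/s
Panel 5-6: Δb = 2.9 m, d̄ = (0.76+0.00)/2 = 0.38, v̄ = (0.82+0.00)/2 = 0.41 → q = 2.9×0.38×0.41 = 0.4518 m³/s
Q = Σ q = 10.76 m³/s

10.8 m³/s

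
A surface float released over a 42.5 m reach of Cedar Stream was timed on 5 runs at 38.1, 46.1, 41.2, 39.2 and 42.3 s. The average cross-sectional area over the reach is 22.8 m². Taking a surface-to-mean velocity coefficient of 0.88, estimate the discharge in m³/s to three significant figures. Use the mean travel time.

t̄ = (38.1 + 46.1 + 41.2 + 39.2 + 42.3) / 5 = 41.38 s
v_surface = L / t̄ = 42.5 / 41.38 = 1.027 m/s
v_mean = 0.88 × 1.027 = 0.9038 m/s
Q = A × v_mean = 22.8 × 0.9038 = 20.61 m³/s

20.6 m³/s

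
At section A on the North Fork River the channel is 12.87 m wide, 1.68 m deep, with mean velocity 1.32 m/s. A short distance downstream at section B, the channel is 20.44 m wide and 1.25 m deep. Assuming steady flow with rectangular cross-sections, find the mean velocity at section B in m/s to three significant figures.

1.12 m/s

Q = A₁V₁ = (12.87×1.68) × 1.32 = 28.54 m³/s
A₂ = 20.44 × 1.25 = 25.55 m²
V₂ = Q/A₂ = 28.54/25.55 = 1.117 m/s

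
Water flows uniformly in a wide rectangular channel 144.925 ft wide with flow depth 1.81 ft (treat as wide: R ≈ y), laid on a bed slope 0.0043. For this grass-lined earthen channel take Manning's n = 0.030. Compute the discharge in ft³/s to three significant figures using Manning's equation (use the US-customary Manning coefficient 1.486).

1270 ft³/s

A = b·y = 144.925 × 1.81 = 262.3 ft²
Wide channel: R ≈ y = 1.81 ft
Q = (1.486/n)·A·R^(2/3)·S^(1/2) = (1.486/0.030) × 262.3 × 1.810^(2/3) × 0.0043^(1/2) = 1265 ft³/s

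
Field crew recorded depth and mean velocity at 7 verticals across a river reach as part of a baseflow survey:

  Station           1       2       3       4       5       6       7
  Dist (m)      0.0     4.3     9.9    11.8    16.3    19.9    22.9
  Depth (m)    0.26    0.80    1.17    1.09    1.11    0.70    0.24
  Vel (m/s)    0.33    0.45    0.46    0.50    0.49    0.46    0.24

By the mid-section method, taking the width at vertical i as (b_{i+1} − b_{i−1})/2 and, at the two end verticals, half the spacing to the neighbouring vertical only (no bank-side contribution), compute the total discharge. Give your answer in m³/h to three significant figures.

32700 m³/h

w_1 = (4.3 − 0.0)/2 = 2.15 m; q_1 = 0.33 × 0.26 × 2.15 = 0.1845 m³/s
w_2 = (9.9 − 0.0)/2 = 4.95 m; q_2 = 0.45 × 0.80 × 4.95 = 1.782 m³/s
w_3 = (11.8 − 4.3)/2 = 3.75 m; q_3 = 0.46 × 1.17 × 3.75 = 2.018 m³/s
w_4 = (16.3 − 9.9)/2 = 3.2 m; q_4 = 0.50 × 1.09 × 3.2 = 1.744 m³/s
w_5 = (19.9 − 11.8)/2 = 4.05 m; q_5 = 0.49 × 1.11 × 4.05 = 2.203 m³/s
w_6 = (22.9 − 16.3)/2 = 3.3 m; q_6 = 0.46 × 0.70 × 3.3 = 1.063 m³/s
w_7 = (22.9 − 19.9)/2 = 1.5 m; q_7 = 0.24 × 0.24 × 1.5 = 0.08640 m³/s
Q = Σ qᵢ = 9.081 m³/s
= 9.081 × 3600 = 32690 m³/h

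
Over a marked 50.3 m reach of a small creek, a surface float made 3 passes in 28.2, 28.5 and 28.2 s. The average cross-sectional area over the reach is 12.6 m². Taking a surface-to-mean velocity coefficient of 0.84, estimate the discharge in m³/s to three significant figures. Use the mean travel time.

t̄ = (28.2 + 28.5 + 28.2) / 3 = 28.3 s
v_surface = L / t̄ = 50.3 / 28.3 = 1.777 m/s
v_mean = 0.84 × 1.777 = 1.493 m/s
Q = A × v_mean = 12.6 × 1.493 = 18.81 m³/s

18.8 m³/s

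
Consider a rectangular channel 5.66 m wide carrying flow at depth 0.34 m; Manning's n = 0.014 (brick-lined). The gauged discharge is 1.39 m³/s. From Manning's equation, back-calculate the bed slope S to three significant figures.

A = b·y = 5.66 × 0.34 = 1.924 m²
P = b + 2y = 5.66 + 2×0.34 = 6.340 m
R = A/P = 1.924/6.340 = 0.3035 m
S = (Q·n / (1·A·R^(2/3)))² = (1.39×0.014 / (1×1.924×0.4517))² = 0.0005013

0.000501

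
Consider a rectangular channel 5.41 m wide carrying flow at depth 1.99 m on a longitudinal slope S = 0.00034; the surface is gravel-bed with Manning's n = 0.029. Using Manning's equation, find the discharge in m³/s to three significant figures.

7.50 m³/s

A = b·y = 5.41 × 1.99 = 10.77 m²
P = b + 2y = 5.41 + 2×1.99 = 9.390 m
R = A/P = 10.77/9.390 = 1.147 m
Q = (1/n)·A·R^(2/3)·S^(1/2) = (1/0.029) × 10.77 × 1.147^(2/3) × 0.00034^(1/2) = 7.499 m³/s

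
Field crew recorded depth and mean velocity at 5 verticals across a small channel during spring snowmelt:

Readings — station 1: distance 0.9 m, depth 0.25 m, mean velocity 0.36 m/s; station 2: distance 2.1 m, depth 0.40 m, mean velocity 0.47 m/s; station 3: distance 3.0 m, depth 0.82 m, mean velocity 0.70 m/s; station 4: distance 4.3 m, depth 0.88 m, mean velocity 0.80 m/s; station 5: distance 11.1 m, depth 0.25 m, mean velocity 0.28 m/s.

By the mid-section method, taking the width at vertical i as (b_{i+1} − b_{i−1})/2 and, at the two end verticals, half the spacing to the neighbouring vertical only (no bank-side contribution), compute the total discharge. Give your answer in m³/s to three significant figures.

3.97 m³/s

w_1 = (2.1 − 0.9)/2 = 0.6 m; q_1 = 0.36 × 0.25 × 0.6 = 0.05400 m³/s
w_2 = (3.0 − 0.9)/2 = 1.05 m; q_2 = 0.47 × 0.40 × 1.05 = 0.1974 m³/s
w_3 = (4.3 − 2.1)/2 = 1.1 m; q_3 = 0.70 × 0.82 × 1.1 = 0.6314 m³/s
w_4 = (11.1 − 3.0)/2 = 4.05 m; q_4 = 0.80 × 0.88 × 4.05 = 2.851 m³/s
w_5 = (11.1 − 4.3)/2 = 3.4 m; q_5 = 0.28 × 0.25 × 3.4 = 0.2380 m³/s
Q = Σ qᵢ = 3.972 m³/s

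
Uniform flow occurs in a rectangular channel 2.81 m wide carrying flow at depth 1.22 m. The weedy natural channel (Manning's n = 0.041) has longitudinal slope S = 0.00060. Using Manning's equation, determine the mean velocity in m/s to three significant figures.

A = b·y = 2.81 × 1.22 = 3.428 m²
P = b + 2y = 2.81 + 2×1.22 = 5.250 m
R = A/P = 3.428/5.250 = 0.6530 m
Q = (1/n)·A·R^(2/3)·S^(1/2) = (1/0.041) × 3.428 × 0.6530^(2/3) × 0.00060^(1/2) = 1.542 m³/s
V = Q/A = 1.542/3.428 = 0.4497 m/s

0.450 m/s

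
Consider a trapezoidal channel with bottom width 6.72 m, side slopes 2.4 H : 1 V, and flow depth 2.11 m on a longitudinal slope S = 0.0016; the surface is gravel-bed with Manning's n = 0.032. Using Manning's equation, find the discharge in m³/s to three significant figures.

A = (b + z·y)·y = (6.72 + 2.4×2.11)×2.11 = 24.86 m²
P = b + 2y√(1+z²) = 6.72 + 2×2.11×√(1+2.4²) = 17.69 m
R = A/P = 24.86/17.69 = 1.405 m
Q = (1/n)·A·R^(2/3)·S^(1/2) = (1/0.032) × 24.86 × 1.405^(2/3) × 0.0016^(1/2) = 39.00 m³/s

39.0 m³/s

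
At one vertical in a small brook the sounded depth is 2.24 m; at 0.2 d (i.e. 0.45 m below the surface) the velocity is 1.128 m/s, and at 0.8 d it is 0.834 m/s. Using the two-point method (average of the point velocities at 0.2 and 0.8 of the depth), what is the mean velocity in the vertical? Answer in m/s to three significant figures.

0.981 m/s

v̄ = (1.128 + 0.834) / 2 = 0.9810 m/s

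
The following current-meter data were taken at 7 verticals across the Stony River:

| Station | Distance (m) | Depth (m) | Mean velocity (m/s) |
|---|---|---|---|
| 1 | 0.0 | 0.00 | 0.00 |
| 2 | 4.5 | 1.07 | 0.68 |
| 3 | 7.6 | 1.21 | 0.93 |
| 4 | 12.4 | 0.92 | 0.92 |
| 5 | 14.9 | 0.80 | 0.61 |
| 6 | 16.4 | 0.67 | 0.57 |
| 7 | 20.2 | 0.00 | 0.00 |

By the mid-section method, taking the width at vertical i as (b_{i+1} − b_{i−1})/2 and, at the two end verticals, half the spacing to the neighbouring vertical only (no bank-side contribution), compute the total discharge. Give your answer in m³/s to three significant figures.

w_2 = (7.6 − 0.0)/2 = 3.8 m; q_2 = 0.68 × 1.07 × 3.8 = 2.765 m³/s
w_3 = (12.4 − 4.5)/2 = 3.95 m; q_3 = 0.93 × 1.21 × 3.95 = 4.445 m³/s
w_4 = (14.9 − 7.6)/2 = 3.65 m; q_4 = 0.92 × 0.92 × 3.65 = 3.089 m³/s
w_5 = (16.4 − 12.4)/2 = 2 m; q_5 = 0.61 × 0.80 × 2 = 0.9760 m³/s
w_6 = (20.2 − 14.9)/2 = 2.65 m; q_6 = 0.57 × 0.67 × 2.65 = 1.012 m³/s
Stations 1, 7 contribute zero (depth or velocity is 0).
Q = Σ qᵢ = 12.29 m³/s

12.3 m³/s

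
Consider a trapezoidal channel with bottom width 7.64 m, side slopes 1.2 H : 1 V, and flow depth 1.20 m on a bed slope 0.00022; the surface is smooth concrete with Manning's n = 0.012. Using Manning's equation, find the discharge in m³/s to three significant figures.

13.1 m³/s

A = (b + z·y)·y = (7.64 + 1.2×1.20)×1.20 = 10.90 m²
P = b + 2y√(1+z²) = 7.64 + 2×1.20×√(1+1.2²) = 11.39 m
R = A/P = 10.90/11.39 = 0.9567 m
Q = (1/n)·A·R^(2/3)·S^(1/2) = (1/0.012) × 10.90 × 0.9567^(2/3) × 0.00022^(1/2) = 13.08 m³/s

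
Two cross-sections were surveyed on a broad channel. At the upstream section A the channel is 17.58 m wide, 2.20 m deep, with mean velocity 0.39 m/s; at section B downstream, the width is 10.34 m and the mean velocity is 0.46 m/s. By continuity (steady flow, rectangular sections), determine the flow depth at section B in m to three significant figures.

3.17 m

Q = A₁V₁ = (17.58×2.20) × 0.39 = 15.08 m³/s
d₂ = Q/(b₂ V₂) = 15.08/(10.34×0.46) = 3.171 m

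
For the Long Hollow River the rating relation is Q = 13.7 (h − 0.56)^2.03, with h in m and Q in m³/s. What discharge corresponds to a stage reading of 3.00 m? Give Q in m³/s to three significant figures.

Q = 13.7 × (3.00 − 0.56)^2.03 = 13.7 × 2.44^2.03 = 83.78 m³/s

83.8 m³/s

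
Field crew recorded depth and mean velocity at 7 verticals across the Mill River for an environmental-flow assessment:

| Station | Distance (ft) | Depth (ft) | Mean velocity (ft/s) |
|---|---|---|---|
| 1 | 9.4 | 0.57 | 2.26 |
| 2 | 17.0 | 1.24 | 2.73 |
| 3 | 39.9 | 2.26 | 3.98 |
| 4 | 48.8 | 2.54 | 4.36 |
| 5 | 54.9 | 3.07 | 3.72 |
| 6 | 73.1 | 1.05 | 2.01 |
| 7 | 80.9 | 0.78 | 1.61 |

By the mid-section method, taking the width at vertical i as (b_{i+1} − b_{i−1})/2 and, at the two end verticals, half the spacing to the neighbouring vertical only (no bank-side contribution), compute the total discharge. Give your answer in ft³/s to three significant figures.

w_1 = (17.0 − 9.4)/2 = 3.8 ft; q_1 = 2.26 × 0.57 × 3.8 = 4.895 ft³/s
w_2 = (39.9 − 9.4)/2 = 15.25 ft; q_2 = 2.73 × 1.24 × 15.25 = 51.62 ft³/s
w_3 = (48.8 − 17.0)/2 = 15.9 ft; q_3 = 3.98 × 2.26 × 15.9 = 143.0 ft³/s
w_4 = (54.9 − 39.9)/2 = 7.5 ft; q_4 = 4.36 × 2.54 × 7.5 = 83.06 ft³/s
w_5 = (73.1 − 48.8)/2 = 12.15 ft; q_5 = 3.72 × 3.07 × 12.15 = 138.8 ft³/s
w_6 = (80.9 − 54.9)/2 = 13 ft; q_6 = 2.01 × 1.05 × 13 = 27.44 ft³/s
w_7 = (80.9 − 73.1)/2 = 3.9 ft; q_7 = 1.61 × 0.78 × 3.9 = 4.898 ft³/s
Q = Σ qᵢ = 453.7 ft³/s

454 ft³/s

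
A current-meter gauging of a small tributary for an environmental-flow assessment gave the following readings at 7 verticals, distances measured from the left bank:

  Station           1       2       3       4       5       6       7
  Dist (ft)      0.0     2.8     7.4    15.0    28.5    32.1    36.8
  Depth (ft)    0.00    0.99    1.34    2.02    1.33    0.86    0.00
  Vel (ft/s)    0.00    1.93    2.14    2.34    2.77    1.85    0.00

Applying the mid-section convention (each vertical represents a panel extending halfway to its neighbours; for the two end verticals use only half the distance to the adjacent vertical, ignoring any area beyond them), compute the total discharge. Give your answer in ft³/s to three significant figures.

113 ft³/s

w_2 = (7.4 − 0.0)/2 = 3.7 ft; q_2 = 1.93 × 0.99 × 3.7 = 7.070 ft³/s
w_3 = (15.0 − 2.8)/2 = 6.1 ft; q_3 = 2.14 × 1.34 × 6.1 = 17.49 ft³/s
w_4 = (28.5 − 7.4)/2 = 10.55 ft; q_4 = 2.34 × 2.02 × 10.55 = 49.87 ft³/s
w_5 = (32.1 − 15.0)/2 = 8.55 ft; q_5 = 2.77 × 1.33 × 8.55 = 31.50 ft³/s
w_6 = (36.8 − 28.5)/2 = 4.15 ft; q_6 = 1.85 × 0.86 × 4.15 = 6.603 ft³/s
Stations 1, 7 contribute zero (depth or velocity is 0).
Q = Σ qᵢ = 112.5 ft³/s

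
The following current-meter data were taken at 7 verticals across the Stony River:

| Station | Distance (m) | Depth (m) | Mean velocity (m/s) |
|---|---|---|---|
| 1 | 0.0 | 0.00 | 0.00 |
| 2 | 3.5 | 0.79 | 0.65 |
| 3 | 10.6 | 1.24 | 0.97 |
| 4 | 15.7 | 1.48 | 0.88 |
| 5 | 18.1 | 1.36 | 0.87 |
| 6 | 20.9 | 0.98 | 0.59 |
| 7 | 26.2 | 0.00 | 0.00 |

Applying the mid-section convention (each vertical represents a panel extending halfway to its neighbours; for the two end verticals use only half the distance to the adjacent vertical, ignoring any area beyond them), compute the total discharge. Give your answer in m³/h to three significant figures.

w_2 = (10.6 − 0.0)/2 = 5.3 m; q_2 = 0.65 × 0.79 × 5.3 = 2.722 m³/s
w_3 = (15.7 − 3.5)/2 = 6.1 m; q_3 = 0.97 × 1.24 × 6.1 = 7.337 m³/s
w_4 = (18.1 − 10.6)/2 = 3.75 m; q_4 = 0.88 × 1.48 × 3.75 = 4.884 m³/s
w_5 = (20.9 − 15.7)/2 = 2.6 m; q_5 = 0.87 × 1.36 × 2.6 = 3.076 m³/s
w_6 = (26.2 − 18.1)/2 = 4.05 m; q_6 = 0.59 × 0.98 × 4.05 = 2.342 m³/s
Stations 1, 7 contribute zero (depth or velocity is 0).
Q = Σ qᵢ = 20.36 m³/s
= 20.36 × 3600 = 73300 m³/h

73300 m³/h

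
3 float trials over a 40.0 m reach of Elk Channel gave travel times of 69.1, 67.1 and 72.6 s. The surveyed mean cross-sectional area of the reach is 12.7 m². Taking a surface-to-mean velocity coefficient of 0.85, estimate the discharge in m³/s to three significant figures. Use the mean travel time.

6.20 m³/s

t̄ = (69.1 + 67.1 + 72.6) / 3 = 69.6 s
v_surface = L / t̄ = 40.0 / 69.6 = 0.5747 m/s
v_mean = 0.85 × 0.5747 = 0.4885 m/s
Q = A × v_mean = 12.7 × 0.4885 = 6.204 m³/s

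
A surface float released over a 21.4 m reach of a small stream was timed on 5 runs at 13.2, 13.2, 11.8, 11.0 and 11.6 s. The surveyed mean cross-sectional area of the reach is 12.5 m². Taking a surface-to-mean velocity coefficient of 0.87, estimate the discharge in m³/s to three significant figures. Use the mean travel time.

t̄ = (13.2 + 13.2 + 11.8 + 11.0 + 11.6) / 5 = 12.16 s
v_surface = L / t̄ = 21.4 / 12.16 = 1.760 m/s
v_mean = 0.87 × 1.760 = 1.531 m/s
Q = A × v_mean = 12.5 × 1.531 = 19.14 m³/s

19.1 m³/s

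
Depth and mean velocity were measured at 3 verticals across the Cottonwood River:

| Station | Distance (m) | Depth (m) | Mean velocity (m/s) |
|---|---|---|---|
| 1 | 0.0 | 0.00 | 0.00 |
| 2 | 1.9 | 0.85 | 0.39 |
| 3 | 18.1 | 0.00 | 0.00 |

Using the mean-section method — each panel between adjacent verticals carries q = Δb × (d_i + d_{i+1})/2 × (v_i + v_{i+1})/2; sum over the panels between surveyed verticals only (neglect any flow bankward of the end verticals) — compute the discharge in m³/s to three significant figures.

Panel 1-2: Δb = 1.9 m, d̄ = (0.00+0.85)/2 = 0.425, v̄ = (0.00+0.39)/2 = 0.195 → q = 1.9×0.425×0.195 = 0.1575 m³/s
Panel 2-3: Δb = 16.2 m, d̄ = (0.85+0.00)/2 = 0.425, v̄ = (0.39+0.00)/2 = 0.195 → q = 16.2×0.425×0.195 = 1.343 m³/s
Q = Σ q = 1.500 m³/s

1.50 m³/s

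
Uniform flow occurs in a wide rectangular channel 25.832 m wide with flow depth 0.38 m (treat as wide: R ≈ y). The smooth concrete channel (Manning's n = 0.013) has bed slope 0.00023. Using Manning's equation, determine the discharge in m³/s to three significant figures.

6.01 m³/s

A = b·y = 25.832 × 0.38 = 9.816 m²
Wide channel: R ≈ y = 0.38 m
Q = (1/n)·A·R^(2/3)·S^(1/2) = (1/0.013) × 9.816 × 0.3800^(2/3) × 0.00023^(1/2) = 6.008 m³/s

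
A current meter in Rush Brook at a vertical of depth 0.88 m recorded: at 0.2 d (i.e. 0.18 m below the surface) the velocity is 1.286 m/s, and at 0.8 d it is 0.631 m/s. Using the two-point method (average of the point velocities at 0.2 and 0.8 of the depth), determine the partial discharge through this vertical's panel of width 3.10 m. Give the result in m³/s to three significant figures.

v̄ = (1.286 + 0.631) / 2 = 0.9585 m/s
q = v̄ × d × w = 0.9585 × 0.88 × 3.10 = 2.615 m³/s

2.61 m³/s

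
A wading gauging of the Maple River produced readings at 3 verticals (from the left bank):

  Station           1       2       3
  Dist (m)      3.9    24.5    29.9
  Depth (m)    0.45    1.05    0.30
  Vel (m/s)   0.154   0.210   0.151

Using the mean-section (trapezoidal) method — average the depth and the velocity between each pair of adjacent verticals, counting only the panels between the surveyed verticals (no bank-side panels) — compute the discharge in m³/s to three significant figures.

3.47 m³/s

Panel 1-2: Δb = 20.6 m, d̄ = (0.45+1.05)/2 = 0.75, v̄ = (0.154+0.210)/2 = 0.182 → q = 20.6×0.75×0.182 = 2.812 m³/s
Panel 2-3: Δb = 5.4 m, d̄ = (1.05+0.30)/2 = 0.675, v̄ = (0.210+0.151)/2 = 0.1805 → q = 5.4×0.675×0.1805 = 0.6579 m³/s
Q = Σ q = 3.470 m³/s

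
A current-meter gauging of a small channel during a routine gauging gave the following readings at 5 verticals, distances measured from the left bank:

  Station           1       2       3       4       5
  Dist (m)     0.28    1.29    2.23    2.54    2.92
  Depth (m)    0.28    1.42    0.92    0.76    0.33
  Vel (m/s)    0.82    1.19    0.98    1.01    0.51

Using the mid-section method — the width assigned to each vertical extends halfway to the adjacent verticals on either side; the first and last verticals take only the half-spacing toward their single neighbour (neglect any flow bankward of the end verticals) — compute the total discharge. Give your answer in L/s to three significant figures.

2620 L/s

w_1 = (1.29 − 0.28)/2 = 0.505 m; q_1 = 0.82 × 0.28 × 0.505 = 0.1159 m³/s
w_2 = (2.23 − 0.28)/2 = 0.975 m; q_2 = 1.19 × 1.42 × 0.975 = 1.648 m³/s
w_3 = (2.54 − 1.29)/2 = 0.625 m; q_3 = 0.98 × 0.92 × 0.625 = 0.5635 m³/s
w_4 = (2.92 − 2.23)/2 = 0.345 m; q_4 = 1.01 × 0.76 × 0.345 = 0.2648 m³/s
w_5 = (2.92 − 2.54)/2 = 0.19 m; q_5 = 0.51 × 0.33 × 0.19 = 0.03198 m³/s
Q = Σ qᵢ = 2.624 m³/s
= 2.624 × 1000 = 2624 L/s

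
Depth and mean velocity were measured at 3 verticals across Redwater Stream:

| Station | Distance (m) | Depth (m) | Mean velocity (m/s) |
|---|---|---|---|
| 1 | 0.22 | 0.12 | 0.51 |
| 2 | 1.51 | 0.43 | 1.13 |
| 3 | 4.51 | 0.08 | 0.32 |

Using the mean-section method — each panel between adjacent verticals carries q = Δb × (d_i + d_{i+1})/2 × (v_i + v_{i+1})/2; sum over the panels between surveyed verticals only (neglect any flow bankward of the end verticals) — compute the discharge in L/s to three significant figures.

Panel 1-2: Δb = 1.29 m, d̄ = (0.12+0.43)/2 = 0.275, v̄ = (0.51+1.13)/2 = 0.82 → q = 1.29×0.275×0.82 = 0.2909 m³/s
Panel 2-3: Δb = 3 m, d̄ = (0.43+0.08)/2 = 0.255, v̄ = (1.13+0.32)/2 = 0.725 → q = 3×0.255×0.725 = 0.5546 m³/s
Q = Σ q = 0.8455 m³/s
= 0.8455 × 1000 = 845.5 L/s

846 L/s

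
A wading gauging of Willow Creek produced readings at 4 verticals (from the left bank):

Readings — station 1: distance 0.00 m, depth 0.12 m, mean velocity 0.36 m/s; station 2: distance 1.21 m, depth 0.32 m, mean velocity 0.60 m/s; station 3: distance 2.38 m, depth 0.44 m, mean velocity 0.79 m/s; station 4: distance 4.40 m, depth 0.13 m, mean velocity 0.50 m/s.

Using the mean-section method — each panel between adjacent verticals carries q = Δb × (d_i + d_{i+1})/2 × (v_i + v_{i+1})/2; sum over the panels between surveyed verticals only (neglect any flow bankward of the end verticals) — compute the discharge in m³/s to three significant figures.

0.808 m³/s

Panel 1-2: Δb = 1.21 m, d̄ = (0.12+0.32)/2 = 0.22, v̄ = (0.36+0.60)/2 = 0.48 → q = 1.21×0.22×0.48 = 0.1278 m³/s
Panel 2-3: Δb = 1.17 m, d̄ = (0.32+0.44)/2 = 0.38, v̄ = (0.60+0.79)/2 = 0.695 → q = 1.17×0.38×0.695 = 0.3090 m³/s
Panel 3-4: Δb = 2.02 m, d̄ = (0.44+0.13)/2 = 0.285, v̄ = (0.79+0.50)/2 = 0.645 → q = 2.02×0.285×0.645 = 0.3713 m³/s
Q = Σ q = 0.8081 m³/s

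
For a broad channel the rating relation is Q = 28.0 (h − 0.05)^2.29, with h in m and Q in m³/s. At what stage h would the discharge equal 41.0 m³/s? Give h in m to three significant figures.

1.23 m

h − h₀ = (Q/C)^(1/b) = (41.0/28.0)^(1/2.29) = 1.181 m
h = 0.05 + 1.181 = 1.231 m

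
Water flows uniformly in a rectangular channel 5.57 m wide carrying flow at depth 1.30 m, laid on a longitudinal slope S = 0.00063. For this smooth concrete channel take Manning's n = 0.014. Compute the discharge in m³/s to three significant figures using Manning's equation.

12.0 m³/s

A = b·y = 5.57 × 1.30 = 7.241 m²
P = b + 2y = 5.57 + 2×1.30 = 8.170 m
R = A/P = 7.241/8.170 = 0.8863 m
Q = (1/n)·A·R^(2/3)·S^(1/2) = (1/0.014) × 7.241 × 0.8863^(2/3) × 0.00063^(1/2) = 11.98 m³/s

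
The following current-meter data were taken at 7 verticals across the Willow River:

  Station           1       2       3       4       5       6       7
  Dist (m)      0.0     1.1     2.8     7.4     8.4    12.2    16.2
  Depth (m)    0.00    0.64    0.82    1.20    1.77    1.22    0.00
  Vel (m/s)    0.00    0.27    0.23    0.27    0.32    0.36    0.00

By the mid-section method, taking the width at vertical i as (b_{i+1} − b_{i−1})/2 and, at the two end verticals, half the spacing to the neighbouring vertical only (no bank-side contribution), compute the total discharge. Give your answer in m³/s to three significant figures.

w_2 = (2.8 − 0.0)/2 = 1.4 m; q_2 = 0.27 × 0.64 × 1.4 = 0.2419 m³/s
w_3 = (7.4 − 1.1)/2 = 3.15 m; q_3 = 0.23 × 0.82 × 3.15 = 0.5941 m³/s
w_4 = (8.4 − 2.8)/2 = 2.8 m; q_4 = 0.27 × 1.20 × 2.8 = 0.9072 m³/s
w_5 = (12.2 − 7.4)/2 = 2.4 m; q_5 = 0.32 × 1.77 × 2.4 = 1.359 m³/s
w_6 = (16.2 − 8.4)/2 = 3.9 m; q_6 = 0.36 × 1.22 × 3.9 = 1.713 m³/s
Stations 1, 7 contribute zero (depth or velocity is 0).
Q = Σ qᵢ = 4.815 m³/s

4.82 m³/s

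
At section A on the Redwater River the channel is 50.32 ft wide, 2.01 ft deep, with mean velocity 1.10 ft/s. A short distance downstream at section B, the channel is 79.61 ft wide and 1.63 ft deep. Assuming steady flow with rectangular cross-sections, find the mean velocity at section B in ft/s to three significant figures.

0.857 ft/s

Q = A₁V₁ = (50.32×2.01) × 1.10 = 111.3 ft³/s
A₂ = 79.61 × 1.63 = 129.8 ft²
V₂ = Q/A₂ = 111.3/129.8 = 0.8574 ft/s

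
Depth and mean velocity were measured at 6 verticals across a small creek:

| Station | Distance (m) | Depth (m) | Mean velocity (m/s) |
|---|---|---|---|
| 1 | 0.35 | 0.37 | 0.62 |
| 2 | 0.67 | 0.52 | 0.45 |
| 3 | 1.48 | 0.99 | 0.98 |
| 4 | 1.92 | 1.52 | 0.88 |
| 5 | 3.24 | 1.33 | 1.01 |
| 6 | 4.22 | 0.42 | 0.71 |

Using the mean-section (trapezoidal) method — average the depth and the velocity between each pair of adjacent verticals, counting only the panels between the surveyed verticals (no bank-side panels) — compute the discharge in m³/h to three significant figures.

Panel 1-2: Δb = 0.32 m, d̄ = (0.37+0.52)/2 = 0.445, v̄ = (0.62+0.45)/2 = 0.535 → q = 0.32×0.445×0.535 = 0.07618 m³/s
Panel 2-3: Δb = 0.81 m, d̄ = (0.52+0.99)/2 = 0.755, v̄ = (0.45+0.98)/2 = 0.715 → q = 0.81×0.755×0.715 = 0.4373 m³/s
Panel 3-4: Δb = 0.44 m, d̄ = (0.99+1.52)/2 = 1.255, v̄ = (0.98+0.88)/2 = 0.93 → q = 0.44×1.255×0.93 = 0.5135 m³/s
Panel 4-5: Δb = 1.32 m, d̄ = (1.52+1.33)/2 = 1.425, v̄ = (0.88+1.01)/2 = 0.945 → q = 1.32×1.425×0.945 = 1.778 m³/s
Panel 5-6: Δb = 0.98 m, d̄ = (1.33+0.42)/2 = 0.875, v̄ = (1.01+0.71)/2 = 0.86 → q = 0.98×0.875×0.86 = 0.7375 m³/s
Q = Σ q = 3.542 m³/s
= 3.542 × 3600 = 12750 m³/h

12800 m³/h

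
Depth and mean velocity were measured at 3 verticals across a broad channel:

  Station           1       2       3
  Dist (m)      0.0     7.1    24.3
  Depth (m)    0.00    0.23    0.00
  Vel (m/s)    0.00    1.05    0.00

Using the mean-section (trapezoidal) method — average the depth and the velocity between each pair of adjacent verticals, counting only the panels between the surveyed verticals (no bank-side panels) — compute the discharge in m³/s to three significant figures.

Panel 1-2: Δb = 7.1 m, d̄ = (0.00+0.23)/2 = 0.115, v̄ = (0.00+1.05)/2 = 0.525 → q = 7.1×0.115×0.525 = 0.4287 m³/s
Panel 2-3: Δb = 17.2 m, d̄ = (0.23+0.00)/2 = 0.115, v̄ = (1.05+0.00)/2 = 0.525 → q = 17.2×0.115×0.525 = 1.038 m³/s
Q = Σ q = 1.467 m³/s

1.47 m³/s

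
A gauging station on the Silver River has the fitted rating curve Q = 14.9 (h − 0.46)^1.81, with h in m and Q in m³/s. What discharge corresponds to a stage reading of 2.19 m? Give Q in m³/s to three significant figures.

Q = 14.9 × (2.19 − 0.46)^1.81 = 14.9 × 1.73^1.81 = 40.18 m³/s

40.2 m³/s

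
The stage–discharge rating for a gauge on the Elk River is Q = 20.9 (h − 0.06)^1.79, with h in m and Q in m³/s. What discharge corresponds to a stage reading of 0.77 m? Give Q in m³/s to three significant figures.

Q = 20.9 × (0.77 − 0.06)^1.79 = 20.9 × 0.71^1.79 = 11.32 m³/s

11.3 m³/s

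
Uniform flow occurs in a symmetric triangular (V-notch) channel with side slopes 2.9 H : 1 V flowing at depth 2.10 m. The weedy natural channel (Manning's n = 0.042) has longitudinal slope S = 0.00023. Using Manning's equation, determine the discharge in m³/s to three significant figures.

4.60 m³/s

A = z·y² = 2.9×2.10² = 12.79 m²
P = 2y√(1+z²) = 2×2.10×√(1+2.9²) = 12.88 m
R = A/P = 12.79/12.88 = 0.9926 m
Q = (1/n)·A·R^(2/3)·S^(1/2) = (1/0.042) × 12.79 × 0.9926^(2/3) × 0.00023^(1/2) = 4.595 m³/s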